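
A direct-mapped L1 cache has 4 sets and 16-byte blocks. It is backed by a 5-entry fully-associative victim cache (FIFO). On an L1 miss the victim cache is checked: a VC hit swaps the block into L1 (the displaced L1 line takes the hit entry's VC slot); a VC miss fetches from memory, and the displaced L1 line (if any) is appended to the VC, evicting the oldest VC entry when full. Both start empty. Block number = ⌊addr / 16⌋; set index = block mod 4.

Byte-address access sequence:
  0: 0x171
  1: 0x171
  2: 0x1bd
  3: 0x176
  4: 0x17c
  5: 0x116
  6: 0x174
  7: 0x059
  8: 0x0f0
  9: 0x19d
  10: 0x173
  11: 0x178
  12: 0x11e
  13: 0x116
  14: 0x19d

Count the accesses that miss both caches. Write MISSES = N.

  [0] addr=0x171 blk=23 s=3: MISS | VC []
  [1] addr=0x171 blk=23 s=3: L1-HIT | VC []
  [2] addr=0x1bd blk=27 s=3: MISS | VC [23]
  [3] addr=0x176 blk=23 s=3: VC-HIT | VC [27]
  [4] addr=0x17c blk=23 s=3: L1-HIT | VC [27]
  [5] addr=0x116 blk=17 s=1: MISS | VC [27]
  [6] addr=0x174 blk=23 s=3: L1-HIT | VC [27]
  [7] addr=0x59 blk=5 s=1: MISS | VC [27, 17]
  [8] addr=0xf0 blk=15 s=3: MISS | VC [27, 17, 23]
  [9] addr=0x19d blk=25 s=1: MISS | VC [27, 17, 23, 5]
  [10] addr=0x173 blk=23 s=3: VC-HIT | VC [27, 17, 15, 5]
  [11] addr=0x178 blk=23 s=3: L1-HIT | VC [27, 17, 15, 5]
  [12] addr=0x11e blk=17 s=1: VC-HIT | VC [27, 25, 15, 5]
  [13] addr=0x116 blk=17 s=1: L1-HIT | VC [27, 25, 15, 5]
  [14] addr=0x19d blk=25 s=1: VC-HIT | VC [27, 17, 15, 5]

MISSES = 6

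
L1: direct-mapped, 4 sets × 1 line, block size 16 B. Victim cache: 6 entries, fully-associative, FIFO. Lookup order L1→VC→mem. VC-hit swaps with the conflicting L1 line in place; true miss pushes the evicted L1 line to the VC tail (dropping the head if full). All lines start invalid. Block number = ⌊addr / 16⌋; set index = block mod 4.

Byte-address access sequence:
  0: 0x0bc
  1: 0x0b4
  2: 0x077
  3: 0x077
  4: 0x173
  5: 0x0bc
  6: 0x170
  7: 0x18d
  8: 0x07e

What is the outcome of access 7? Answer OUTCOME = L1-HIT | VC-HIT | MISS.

#0 0xbc→b11/s3 MISS; vc=[]
#1 0xb4→b11/s3 L1-HIT; vc=[]
#2 0x77→b7/s3 MISS; vc=[11]
#3 0x77→b7/s3 L1-HIT; vc=[11]
#4 0x173→b23/s3 MISS; vc=[11,7]
#5 0xbc→b11/s3 VC-HIT; vc=[23,7]
#6 0x170→b23/s3 VC-HIT; vc=[11,7]
#7 0x18d→b24/s0 MISS; vc=[11,7]
#8 0x7e→b7/s3 VC-HIT; vc=[11,23]

OUTCOME = MISS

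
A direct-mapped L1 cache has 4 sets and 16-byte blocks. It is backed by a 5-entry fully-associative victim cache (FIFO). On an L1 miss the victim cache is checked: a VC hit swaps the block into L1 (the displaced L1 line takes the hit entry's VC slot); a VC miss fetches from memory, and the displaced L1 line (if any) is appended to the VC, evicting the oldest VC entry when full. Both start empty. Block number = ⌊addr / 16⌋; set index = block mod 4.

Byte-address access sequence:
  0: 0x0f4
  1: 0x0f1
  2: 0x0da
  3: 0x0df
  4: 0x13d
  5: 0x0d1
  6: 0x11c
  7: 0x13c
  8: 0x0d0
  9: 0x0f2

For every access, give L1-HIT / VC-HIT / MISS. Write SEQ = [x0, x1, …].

SEQ = [MISS, L1-HIT, MISS, L1-HIT, MISS, L1-HIT, MISS, L1-HIT, VC-HIT, VC-HIT]

  [0] addr=0xf4 blk=15 s=3: MISS | VC []
  [1] addr=0xf1 blk=15 s=3: L1-HIT | VC []
  [2] addr=0xda blk=13 s=1: MISS | VC []
  [3] addr=0xdf blk=13 s=1: L1-HIT | VC []
  [4] addr=0x13d blk=19 s=3: MISS | VC [15]
  [5] addr=0xd1 blk=13 s=1: L1-HIT | VC [15]
  [6] addr=0x11c blk=17 s=1: MISS | VC [15, 13]
  [7] addr=0x13c blk=19 s=3: L1-HIT | VC [15, 13]
  [8] addr=0xd0 blk=13 s=1: VC-HIT | VC [15, 17]
  [9] addr=0xf2 blk=15 s=3: VC-HIT | VC [19, 17]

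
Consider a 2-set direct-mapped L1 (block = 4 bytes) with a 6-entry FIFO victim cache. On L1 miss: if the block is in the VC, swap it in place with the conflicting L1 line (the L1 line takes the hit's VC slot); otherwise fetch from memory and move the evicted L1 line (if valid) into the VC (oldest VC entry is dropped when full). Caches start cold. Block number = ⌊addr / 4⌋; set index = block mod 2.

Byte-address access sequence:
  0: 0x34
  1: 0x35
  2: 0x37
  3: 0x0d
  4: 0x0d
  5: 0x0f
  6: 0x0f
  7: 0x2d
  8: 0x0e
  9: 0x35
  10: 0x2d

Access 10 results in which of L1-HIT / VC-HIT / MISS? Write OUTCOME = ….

OUTCOME = VC-HIT

0: 0x34 (blk 13, set 1) → MISS  vc=[]
1: 0x35 (blk 13, set 1) → L1-HIT  vc=[]
2: 0x37 (blk 13, set 1) → L1-HIT  vc=[]
3: 0xd (blk 3, set 1) → MISS  vc=[13]
4: 0xd (blk 3, set 1) → L1-HIT  vc=[13]
5: 0xf (blk 3, set 1) → L1-HIT  vc=[13]
6: 0xf (blk 3, set 1) → L1-HIT  vc=[13]
7: 0x2d (blk 11, set 1) → MISS  vc=[13, 3]
8: 0xe (blk 3, set 1) → VC-HIT  vc=[13, 11]
9: 0x35 (blk 13, set 1) → VC-HIT  vc=[3, 11]
10: 0x2d (blk 11, set 1) → VC-HIT  vc=[3, 13]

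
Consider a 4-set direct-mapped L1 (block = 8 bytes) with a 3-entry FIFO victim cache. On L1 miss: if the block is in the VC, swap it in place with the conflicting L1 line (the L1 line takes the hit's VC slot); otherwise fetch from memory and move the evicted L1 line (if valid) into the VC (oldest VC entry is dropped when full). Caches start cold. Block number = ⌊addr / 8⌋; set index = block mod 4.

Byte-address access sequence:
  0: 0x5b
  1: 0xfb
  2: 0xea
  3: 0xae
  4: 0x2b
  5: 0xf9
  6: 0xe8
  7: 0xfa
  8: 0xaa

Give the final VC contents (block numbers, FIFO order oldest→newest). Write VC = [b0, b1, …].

  [0] addr=0x5b blk=11 s=3: MISS | VC []
  [1] addr=0xfb blk=31 s=3: MISS | VC [11]
  [2] addr=0xea blk=29 s=1: MISS | VC [11]
  [3] addr=0xae blk=21 s=1: MISS | VC [11, 29]
  [4] addr=0x2b blk=5 s=1: MISS | VC [11, 29, 21]
  [5] addr=0xf9 blk=31 s=3: L1-HIT | VC [11, 29, 21]
  [6] addr=0xe8 blk=29 s=1: VC-HIT | VC [11, 5, 21]
  [7] addr=0xfa blk=31 s=3: L1-HIT | VC [11, 5, 21]
  [8] addr=0xaa blk=21 s=1: VC-HIT | VC [11, 5, 29]

VC = [11, 5, 29]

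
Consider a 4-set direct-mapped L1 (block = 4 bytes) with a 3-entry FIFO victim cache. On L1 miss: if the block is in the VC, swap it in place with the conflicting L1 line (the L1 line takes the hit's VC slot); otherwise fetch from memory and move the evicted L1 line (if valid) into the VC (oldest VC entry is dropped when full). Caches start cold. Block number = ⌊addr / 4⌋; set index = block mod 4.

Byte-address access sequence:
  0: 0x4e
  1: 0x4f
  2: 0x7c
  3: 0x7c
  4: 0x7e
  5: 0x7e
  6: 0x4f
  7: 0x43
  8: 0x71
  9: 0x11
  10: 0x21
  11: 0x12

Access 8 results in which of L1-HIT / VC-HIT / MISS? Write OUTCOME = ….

  [0] addr=0x4e blk=19 s=3: MISS | VC []
  [1] addr=0x4f blk=19 s=3: L1-HIT | VC []
  [2] addr=0x7c blk=31 s=3: MISS | VC [19]
  [3] addr=0x7c blk=31 s=3: L1-HIT | VC [19]
  [4] addr=0x7e blk=31 s=3: L1-HIT | VC [19]
  [5] addr=0x7e blk=31 s=3: L1-HIT | VC [19]
  [6] addr=0x4f blk=19 s=3: VC-HIT | VC [31]
  [7] addr=0x43 blk=16 s=0: MISS | VC [31]
  [8] addr=0x71 blk=28 s=0: MISS | VC [31, 16]
  [9] addr=0x11 blk=4 s=0: MISS | VC [31, 16, 28]
  [10] addr=0x21 blk=8 s=0: MISS | VC [16, 28, 4]
  [11] addr=0x12 blk=4 s=0: VC-HIT | VC [16, 28, 8]

OUTCOME = MISS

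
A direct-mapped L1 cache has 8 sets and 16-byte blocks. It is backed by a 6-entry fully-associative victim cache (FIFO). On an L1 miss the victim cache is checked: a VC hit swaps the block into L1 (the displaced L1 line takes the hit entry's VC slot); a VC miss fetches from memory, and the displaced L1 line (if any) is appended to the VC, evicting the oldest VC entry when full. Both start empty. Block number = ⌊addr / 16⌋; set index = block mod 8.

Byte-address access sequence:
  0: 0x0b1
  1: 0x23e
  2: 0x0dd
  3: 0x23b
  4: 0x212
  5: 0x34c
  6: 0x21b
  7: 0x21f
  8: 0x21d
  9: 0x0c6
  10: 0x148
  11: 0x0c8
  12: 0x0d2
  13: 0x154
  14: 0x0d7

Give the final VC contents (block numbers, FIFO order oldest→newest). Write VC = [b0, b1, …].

VC = [11, 52, 20, 21]

0: 0xb1 (blk 11, set 3) → MISS  vc=[]
1: 0x23e (blk 35, set 3) → MISS  vc=[11]
2: 0xdd (blk 13, set 5) → MISS  vc=[11]
3: 0x23b (blk 35, set 3) → L1-HIT  vc=[11]
4: 0x212 (blk 33, set 1) → MISS  vc=[11]
5: 0x34c (blk 52, set 4) → MISS  vc=[11]
6: 0x21b (blk 33, set 1) → L1-HIT  vc=[11]
7: 0x21f (blk 33, set 1) → L1-HIT  vc=[11]
8: 0x21d (blk 33, set 1) → L1-HIT  vc=[11]
9: 0xc6 (blk 12, set 4) → MISS  vc=[11, 52]
10: 0x148 (blk 20, set 4) → MISS  vc=[11, 52, 12]
11: 0xc8 (blk 12, set 4) → VC-HIT  vc=[11, 52, 20]
12: 0xd2 (blk 13, set 5) → L1-HIT  vc=[11, 52, 20]
13: 0x154 (blk 21, set 5) → MISS  vc=[11, 52, 20, 13]
14: 0xd7 (blk 13, set 5) → VC-HIT  vc=[11, 52, 20, 21]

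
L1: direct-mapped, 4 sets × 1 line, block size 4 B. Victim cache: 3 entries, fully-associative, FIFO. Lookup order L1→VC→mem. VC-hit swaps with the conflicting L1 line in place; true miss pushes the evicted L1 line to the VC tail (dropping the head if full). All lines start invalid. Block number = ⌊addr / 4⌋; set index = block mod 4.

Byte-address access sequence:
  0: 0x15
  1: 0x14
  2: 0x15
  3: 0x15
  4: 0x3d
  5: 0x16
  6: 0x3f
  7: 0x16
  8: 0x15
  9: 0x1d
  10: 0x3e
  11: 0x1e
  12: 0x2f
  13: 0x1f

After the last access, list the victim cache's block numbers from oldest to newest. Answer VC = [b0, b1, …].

  [0] addr=0x15 blk=5 s=1: MISS | VC []
  [1] addr=0x14 blk=5 s=1: L1-HIT | VC []
  [2] addr=0x15 blk=5 s=1: L1-HIT | VC []
  [3] addr=0x15 blk=5 s=1: L1-HIT | VC []
  [4] addr=0x3d blk=15 s=3: MISS | VC []
  [5] addr=0x16 blk=5 s=1: L1-HIT | VC []
  [6] addr=0x3f blk=15 s=3: L1-HIT | VC []
  [7] addr=0x16 blk=5 s=1: L1-HIT | VC []
  [8] addr=0x15 blk=5 s=1: L1-HIT | VC []
  [9] addr=0x1d blk=7 s=3: MISS | VC [15]
  [10] addr=0x3e blk=15 s=3: VC-HIT | VC [7]
  [11] addr=0x1e blk=7 s=3: VC-HIT | VC [15]
  [12] addr=0x2f blk=11 s=3: MISS | VC [15, 7]
  [13] addr=0x1f blk=7 s=3: VC-HIT | VC [15, 11]

VC = [15, 11]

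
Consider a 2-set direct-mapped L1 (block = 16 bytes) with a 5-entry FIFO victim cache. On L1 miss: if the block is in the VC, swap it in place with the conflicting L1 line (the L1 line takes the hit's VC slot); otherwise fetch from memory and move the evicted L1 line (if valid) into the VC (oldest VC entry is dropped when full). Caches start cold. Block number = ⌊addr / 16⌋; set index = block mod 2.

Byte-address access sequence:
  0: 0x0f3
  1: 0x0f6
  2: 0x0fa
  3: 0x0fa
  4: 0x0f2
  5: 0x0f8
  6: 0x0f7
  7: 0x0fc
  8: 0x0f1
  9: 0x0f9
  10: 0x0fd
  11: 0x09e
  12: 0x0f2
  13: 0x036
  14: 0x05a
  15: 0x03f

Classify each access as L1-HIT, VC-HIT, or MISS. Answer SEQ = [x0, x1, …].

0: 0xf3 (blk 15, set 1) → MISS  vc=[]
1: 0xf6 (blk 15, set 1) → L1-HIT  vc=[]
2: 0xfa (blk 15, set 1) → L1-HIT  vc=[]
3: 0xfa (blk 15, set 1) → L1-HIT  vc=[]
4: 0xf2 (blk 15, set 1) → L1-HIT  vc=[]
5: 0xf8 (blk 15, set 1) → L1-HIT  vc=[]
6: 0xf7 (blk 15, set 1) → L1-HIT  vc=[]
7: 0xfc (blk 15, set 1) → L1-HIT  vc=[]
8: 0xf1 (blk 15, set 1) → L1-HIT  vc=[]
9: 0xf9 (blk 15, set 1) → L1-HIT  vc=[]
10: 0xfd (blk 15, set 1) → L1-HIT  vc=[]
11: 0x9e (blk 9, set 1) → MISS  vc=[15]
12: 0xf2 (blk 15, set 1) → VC-HIT  vc=[9]
13: 0x36 (blk 3, set 1) → MISS  vc=[9, 15]
14: 0x5a (blk 5, set 1) → MISS  vc=[9, 15, 3]
15: 0x3f (blk 3, set 1) → VC-HIT  vc=[9, 15, 5]

SEQ = [MISS, L1-HIT, L1-HIT, L1-HIT, L1-HIT, L1-HIT, L1-HIT, L1-HIT, L1-HIT, L1-HIT, L1-HIT, MISS, VC-HIT, MISS, MISS, VC-HIT]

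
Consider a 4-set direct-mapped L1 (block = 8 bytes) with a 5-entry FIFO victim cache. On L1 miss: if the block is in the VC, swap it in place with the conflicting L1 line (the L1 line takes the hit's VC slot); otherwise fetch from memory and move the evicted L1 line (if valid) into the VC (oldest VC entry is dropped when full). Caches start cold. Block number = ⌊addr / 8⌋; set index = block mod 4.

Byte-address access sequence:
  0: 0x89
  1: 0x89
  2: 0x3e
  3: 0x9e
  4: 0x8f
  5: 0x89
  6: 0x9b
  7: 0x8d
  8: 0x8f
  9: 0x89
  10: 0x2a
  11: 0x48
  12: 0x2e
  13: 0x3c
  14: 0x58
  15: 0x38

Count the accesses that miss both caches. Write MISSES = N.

  [0] addr=0x89 blk=17 s=1: MISS | VC []
  [1] addr=0x89 blk=17 s=1: L1-HIT | VC []
  [2] addr=0x3e blk=7 s=3: MISS | VC []
  [3] addr=0x9e blk=19 s=3: MISS | VC [7]
  [4] addr=0x8f blk=17 s=1: L1-HIT | VC [7]
  [5] addr=0x89 blk=17 s=1: L1-HIT | VC [7]
  [6] addr=0x9b blk=19 s=3: L1-HIT | VC [7]
  [7] addr=0x8d blk=17 s=1: L1-HIT | VC [7]
  [8] addr=0x8f blk=17 s=1: L1-HIT | VC [7]
  [9] addr=0x89 blk=17 s=1: L1-HIT | VC [7]
  [10] addr=0x2a blk=5 s=1: MISS | VC [7, 17]
  [11] addr=0x48 blk=9 s=1: MISS | VC [7, 17, 5]
  [12] addr=0x2e blk=5 s=1: VC-HIT | VC [7, 17, 9]
  [13] addr=0x3c blk=7 s=3: VC-HIT | VC [19, 17, 9]
  [14] addr=0x58 blk=11 s=3: MISS | VC [19, 17, 9, 7]
  [15] addr=0x38 blk=7 s=3: VC-HIT | VC [19, 17, 9, 11]

MISSES = 6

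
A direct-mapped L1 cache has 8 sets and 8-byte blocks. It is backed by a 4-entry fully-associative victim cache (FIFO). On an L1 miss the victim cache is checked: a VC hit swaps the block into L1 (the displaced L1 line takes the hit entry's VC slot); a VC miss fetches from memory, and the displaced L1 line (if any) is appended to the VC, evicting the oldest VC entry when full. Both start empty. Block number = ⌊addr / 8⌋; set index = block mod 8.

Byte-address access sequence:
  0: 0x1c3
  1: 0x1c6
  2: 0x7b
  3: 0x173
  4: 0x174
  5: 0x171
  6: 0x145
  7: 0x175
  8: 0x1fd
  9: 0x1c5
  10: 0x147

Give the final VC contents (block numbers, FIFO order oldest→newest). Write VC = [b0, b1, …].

VC = [56, 15]

0: 0x1c3 (blk 56, set 0) → MISS  vc=[]
1: 0x1c6 (blk 56, set 0) → L1-HIT  vc=[]
2: 0x7b (blk 15, set 7) → MISS  vc=[]
3: 0x173 (blk 46, set 6) → MISS  vc=[]
4: 0x174 (blk 46, set 6) → L1-HIT  vc=[]
5: 0x171 (blk 46, set 6) → L1-HIT  vc=[]
6: 0x145 (blk 40, set 0) → MISS  vc=[56]
7: 0x175 (blk 46, set 6) → L1-HIT  vc=[56]
8: 0x1fd (blk 63, set 7) → MISS  vc=[56, 15]
9: 0x1c5 (blk 56, set 0) → VC-HIT  vc=[40, 15]
10: 0x147 (blk 40, set 0) → VC-HIT  vc=[56, 15]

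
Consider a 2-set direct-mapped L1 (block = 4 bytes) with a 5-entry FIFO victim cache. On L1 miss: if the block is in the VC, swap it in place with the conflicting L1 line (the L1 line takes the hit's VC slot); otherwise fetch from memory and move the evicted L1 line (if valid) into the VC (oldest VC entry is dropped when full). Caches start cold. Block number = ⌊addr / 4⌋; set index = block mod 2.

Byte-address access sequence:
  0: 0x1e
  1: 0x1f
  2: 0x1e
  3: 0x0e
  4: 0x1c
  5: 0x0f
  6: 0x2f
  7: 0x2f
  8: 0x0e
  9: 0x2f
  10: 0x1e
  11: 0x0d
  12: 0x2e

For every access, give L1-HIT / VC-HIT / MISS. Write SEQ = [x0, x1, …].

SEQ = [MISS, L1-HIT, L1-HIT, MISS, VC-HIT, VC-HIT, MISS, L1-HIT, VC-HIT, VC-HIT, VC-HIT, VC-HIT, VC-HIT]

#0 0x1e→b7/s1 MISS; vc=[]
#1 0x1f→b7/s1 L1-HIT; vc=[]
#2 0x1e→b7/s1 L1-HIT; vc=[]
#3 0xe→b3/s1 MISS; vc=[7]
#4 0x1c→b7/s1 VC-HIT; vc=[3]
#5 0xf→b3/s1 VC-HIT; vc=[7]
#6 0x2f→b11/s1 MISS; vc=[7,3]
#7 0x2f→b11/s1 L1-HIT; vc=[7,3]
#8 0xe→b3/s1 VC-HIT; vc=[7,11]
#9 0x2f→b11/s1 VC-HIT; vc=[7,3]
#10 0x1e→b7/s1 VC-HIT; vc=[11,3]
#11 0xd→b3/s1 VC-HIT; vc=[11,7]
#12 0x2e→b11/s1 VC-HIT; vc=[3,7]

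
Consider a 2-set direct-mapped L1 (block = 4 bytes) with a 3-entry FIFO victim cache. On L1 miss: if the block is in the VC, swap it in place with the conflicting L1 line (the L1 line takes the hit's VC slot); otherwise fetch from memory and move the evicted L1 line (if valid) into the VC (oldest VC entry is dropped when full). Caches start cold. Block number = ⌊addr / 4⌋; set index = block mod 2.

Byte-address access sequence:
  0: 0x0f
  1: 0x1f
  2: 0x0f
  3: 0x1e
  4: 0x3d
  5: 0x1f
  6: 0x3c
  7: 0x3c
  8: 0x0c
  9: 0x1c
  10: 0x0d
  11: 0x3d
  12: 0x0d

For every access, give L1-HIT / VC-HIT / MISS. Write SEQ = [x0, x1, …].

SEQ = [MISS, MISS, VC-HIT, VC-HIT, MISS, VC-HIT, VC-HIT, L1-HIT, VC-HIT, VC-HIT, VC-HIT, VC-HIT, VC-HIT]

0: 0xf (blk 3, set 1) → MISS  vc=[]
1: 0x1f (blk 7, set 1) → MISS  vc=[3]
2: 0xf (blk 3, set 1) → VC-HIT  vc=[7]
3: 0x1e (blk 7, set 1) → VC-HIT  vc=[3]
4: 0x3d (blk 15, set 1) → MISS  vc=[3, 7]
5: 0x1f (blk 7, set 1) → VC-HIT  vc=[3, 15]
6: 0x3c (blk 15, set 1) → VC-HIT  vc=[3, 7]
7: 0x3c (blk 15, set 1) → L1-HIT  vc=[3, 7]
8: 0xc (blk 3, set 1) → VC-HIT  vc=[15, 7]
9: 0x1c (blk 7, set 1) → VC-HIT  vc=[15, 3]
10: 0xd (blk 3, set 1) → VC-HIT  vc=[15, 7]
11: 0x3d (blk 15, set 1) → VC-HIT  vc=[3, 7]
12: 0xd (blk 3, set 1) → VC-HIT  vc=[15, 7]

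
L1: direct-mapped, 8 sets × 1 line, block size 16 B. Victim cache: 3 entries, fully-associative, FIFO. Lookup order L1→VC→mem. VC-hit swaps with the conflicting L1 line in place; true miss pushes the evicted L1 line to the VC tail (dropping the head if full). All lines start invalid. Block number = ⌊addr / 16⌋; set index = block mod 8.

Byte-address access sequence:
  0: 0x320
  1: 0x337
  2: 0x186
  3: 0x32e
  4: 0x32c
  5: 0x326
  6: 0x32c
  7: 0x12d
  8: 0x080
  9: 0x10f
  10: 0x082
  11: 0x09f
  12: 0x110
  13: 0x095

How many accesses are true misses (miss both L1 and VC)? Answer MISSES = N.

#0 0x320→b50/s2 MISS; vc=[]
#1 0x337→b51/s3 MISS; vc=[]
#2 0x186→b24/s0 MISS; vc=[]
#3 0x32e→b50/s2 L1-HIT; vc=[]
#4 0x32c→b50/s2 L1-HIT; vc=[]
#5 0x326→b50/s2 L1-HIT; vc=[]
#6 0x32c→b50/s2 L1-HIT; vc=[]
#7 0x12d→b18/s2 MISS; vc=[50]
#8 0x80→b8/s0 MISS; vc=[50,24]
#9 0x10f→b16/s0 MISS; vc=[50,24,8]
#10 0x82→b8/s0 VC-HIT; vc=[50,24,16]
#11 0x9f→b9/s1 MISS; vc=[50,24,16]
#12 0x110→b17/s1 MISS; vc=[24,16,9]
#13 0x95→b9/s1 VC-HIT; vc=[24,16,17]

MISSES = 8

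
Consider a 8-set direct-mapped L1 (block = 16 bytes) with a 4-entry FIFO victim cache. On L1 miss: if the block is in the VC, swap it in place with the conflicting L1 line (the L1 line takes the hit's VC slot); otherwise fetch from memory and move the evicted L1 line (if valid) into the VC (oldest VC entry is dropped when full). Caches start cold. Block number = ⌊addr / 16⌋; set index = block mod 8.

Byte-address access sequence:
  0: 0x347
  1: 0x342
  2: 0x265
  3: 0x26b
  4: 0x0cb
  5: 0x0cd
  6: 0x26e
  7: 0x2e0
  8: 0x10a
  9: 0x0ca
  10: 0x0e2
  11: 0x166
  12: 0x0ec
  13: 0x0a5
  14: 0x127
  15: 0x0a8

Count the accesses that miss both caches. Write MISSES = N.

0: 0x347 (blk 52, set 4) → MISS  vc=[]
1: 0x342 (blk 52, set 4) → L1-HIT  vc=[]
2: 0x265 (blk 38, set 6) → MISS  vc=[]
3: 0x26b (blk 38, set 6) → L1-HIT  vc=[]
4: 0xcb (blk 12, set 4) → MISS  vc=[52]
5: 0xcd (blk 12, set 4) → L1-HIT  vc=[52]
6: 0x26e (blk 38, set 6) → L1-HIT  vc=[52]
7: 0x2e0 (blk 46, set 6) → MISS  vc=[52, 38]
8: 0x10a (blk 16, set 0) → MISS  vc=[52, 38]
9: 0xca (blk 12, set 4) → L1-HIT  vc=[52, 38]
10: 0xe2 (blk 14, set 6) → MISS  vc=[52, 38, 46]
11: 0x166 (blk 22, set 6) → MISS  vc=[52, 38, 46, 14]
12: 0xec (blk 14, set 6) → VC-HIT  vc=[52, 38, 46, 22]
13: 0xa5 (blk 10, set 2) → MISS  vc=[52, 38, 46, 22]
14: 0x127 (blk 18, set 2) → MISS  vc=[38, 46, 22, 10]
15: 0xa8 (blk 10, set 2) → VC-HIT  vc=[38, 46, 22, 18]

MISSES = 9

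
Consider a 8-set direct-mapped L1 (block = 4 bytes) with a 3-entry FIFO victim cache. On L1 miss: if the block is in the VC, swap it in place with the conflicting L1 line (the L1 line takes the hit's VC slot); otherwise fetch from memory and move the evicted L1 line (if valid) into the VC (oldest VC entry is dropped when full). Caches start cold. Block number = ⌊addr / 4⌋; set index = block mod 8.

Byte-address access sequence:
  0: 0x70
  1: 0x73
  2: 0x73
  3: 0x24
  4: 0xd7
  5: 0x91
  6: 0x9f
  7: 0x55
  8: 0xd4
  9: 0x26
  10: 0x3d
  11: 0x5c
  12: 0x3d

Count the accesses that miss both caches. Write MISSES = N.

MISSES = 8

  [0] addr=0x70 blk=28 s=4: MISS | VC []
  [1] addr=0x73 blk=28 s=4: L1-HIT | VC []
  [2] addr=0x73 blk=28 s=4: L1-HIT | VC []
  [3] addr=0x24 blk=9 s=1: MISS | VC []
  [4] addr=0xd7 blk=53 s=5: MISS | VC []
  [5] addr=0x91 blk=36 s=4: MISS | VC [28]
  [6] addr=0x9f blk=39 s=7: MISS | VC [28]
  [7] addr=0x55 blk=21 s=5: MISS | VC [28, 53]
  [8] addr=0xd4 blk=53 s=5: VC-HIT | VC [28, 21]
  [9] addr=0x26 blk=9 s=1: L1-HIT | VC [28, 21]
  [10] addr=0x3d blk=15 s=7: MISS | VC [28, 21, 39]
  [11] addr=0x5c blk=23 s=7: MISS | VC [21, 39, 15]
  [12] addr=0x3d blk=15 s=7: VC-HIT | VC [21, 39, 23]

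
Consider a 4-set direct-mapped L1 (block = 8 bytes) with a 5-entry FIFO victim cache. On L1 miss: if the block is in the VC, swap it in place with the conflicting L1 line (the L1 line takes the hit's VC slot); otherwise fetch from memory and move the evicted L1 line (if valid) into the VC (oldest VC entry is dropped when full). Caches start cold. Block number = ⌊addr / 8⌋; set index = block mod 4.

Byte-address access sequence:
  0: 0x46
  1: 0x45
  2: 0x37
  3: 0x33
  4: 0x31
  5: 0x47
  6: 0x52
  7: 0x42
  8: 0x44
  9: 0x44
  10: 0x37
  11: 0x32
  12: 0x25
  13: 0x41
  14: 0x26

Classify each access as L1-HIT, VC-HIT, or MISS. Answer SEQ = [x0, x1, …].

  [0] addr=0x46 blk=8 s=0: MISS | VC []
  [1] addr=0x45 blk=8 s=0: L1-HIT | VC []
  [2] addr=0x37 blk=6 s=2: MISS | VC []
  [3] addr=0x33 blk=6 s=2: L1-HIT | VC []
  [4] addr=0x31 blk=6 s=2: L1-HIT | VC []
  [5] addr=0x47 blk=8 s=0: L1-HIT | VC []
  [6] addr=0x52 blk=10 s=2: MISS | VC [6]
  [7] addr=0x42 blk=8 s=0: L1-HIT | VC [6]
  [8] addr=0x44 blk=8 s=0: L1-HIT | VC [6]
  [9] addr=0x44 blk=8 s=0: L1-HIT | VC [6]
  [10] addr=0x37 blk=6 s=2: VC-HIT | VC [10]
  [11] addr=0x32 blk=6 s=2: L1-HIT | VC [10]
  [12] addr=0x25 blk=4 s=0: MISS | VC [10, 8]
  [13] addr=0x41 blk=8 s=0: VC-HIT | VC [10, 4]
  [14] addr=0x26 blk=4 s=0: VC-HIT | VC [10, 8]

SEQ = [MISS, L1-HIT, MISS, L1-HIT, L1-HIT, L1-HIT, MISS, L1-HIT, L1-HIT, L1-HIT, VC-HIT, L1-HIT, MISS, VC-HIT, VC-HIT]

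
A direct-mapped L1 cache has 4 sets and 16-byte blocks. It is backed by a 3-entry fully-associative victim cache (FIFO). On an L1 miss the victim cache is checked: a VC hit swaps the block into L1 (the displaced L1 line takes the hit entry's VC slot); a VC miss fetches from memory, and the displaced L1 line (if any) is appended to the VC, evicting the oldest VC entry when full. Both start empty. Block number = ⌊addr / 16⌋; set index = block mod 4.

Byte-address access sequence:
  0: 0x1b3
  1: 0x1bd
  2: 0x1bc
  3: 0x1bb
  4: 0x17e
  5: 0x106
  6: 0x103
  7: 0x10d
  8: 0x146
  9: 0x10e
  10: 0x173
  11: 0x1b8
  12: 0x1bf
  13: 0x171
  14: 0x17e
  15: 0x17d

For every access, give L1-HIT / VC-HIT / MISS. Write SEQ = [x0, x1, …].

#0 0x1b3→b27/s3 MISS; vc=[]
#1 0x1bd→b27/s3 L1-HIT; vc=[]
#2 0x1bc→b27/s3 L1-HIT; vc=[]
#3 0x1bb→b27/s3 L1-HIT; vc=[]
#4 0x17e→b23/s3 MISS; vc=[27]
#5 0x106→b16/s0 MISS; vc=[27]
#6 0x103→b16/s0 L1-HIT; vc=[27]
#7 0x10d→b16/s0 L1-HIT; vc=[27]
#8 0x146→b20/s0 MISS; vc=[27,16]
#9 0x10e→b16/s0 VC-HIT; vc=[27,20]
#10 0x173→b23/s3 L1-HIT; vc=[27,20]
#11 0x1b8→b27/s3 VC-HIT; vc=[23,20]
#12 0x1bf→b27/s3 L1-HIT; vc=[23,20]
#13 0x171→b23/s3 VC-HIT; vc=[27,20]
#14 0x17e→b23/s3 L1-HIT; vc=[27,20]
#15 0x17d→b23/s3 L1-HIT; vc=[27,20]

SEQ = [MISS, L1-HIT, L1-HIT, L1-HIT, MISS, MISS, L1-HIT, L1-HIT, MISS, VC-HIT, L1-HIT, VC-HIT, L1-HIT, VC-HIT, L1-HIT, L1-HIT]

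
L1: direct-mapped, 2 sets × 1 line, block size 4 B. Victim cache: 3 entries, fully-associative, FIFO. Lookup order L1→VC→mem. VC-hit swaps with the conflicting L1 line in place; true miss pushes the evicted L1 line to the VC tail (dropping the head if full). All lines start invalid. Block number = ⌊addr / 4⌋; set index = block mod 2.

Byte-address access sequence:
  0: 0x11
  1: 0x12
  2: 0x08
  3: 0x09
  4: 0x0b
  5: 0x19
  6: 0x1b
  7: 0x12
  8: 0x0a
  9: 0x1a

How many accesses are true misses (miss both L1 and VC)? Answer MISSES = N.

MISSES = 3

0: 0x11 (blk 4, set 0) → MISS  vc=[]
1: 0x12 (blk 4, set 0) → L1-HIT  vc=[]
2: 0x8 (blk 2, set 0) → MISS  vc=[4]
3: 0x9 (blk 2, set 0) → L1-HIT  vc=[4]
4: 0xb (blk 2, set 0) → L1-HIT  vc=[4]
5: 0x19 (blk 6, set 0) → MISS  vc=[4, 2]
6: 0x1b (blk 6, set 0) → L1-HIT  vc=[4, 2]
7: 0x12 (blk 4, set 0) → VC-HIT  vc=[6, 2]
8: 0xa (blk 2, set 0) → VC-HIT  vc=[6, 4]
9: 0x1a (blk 6, set 0) → VC-HIT  vc=[2, 4]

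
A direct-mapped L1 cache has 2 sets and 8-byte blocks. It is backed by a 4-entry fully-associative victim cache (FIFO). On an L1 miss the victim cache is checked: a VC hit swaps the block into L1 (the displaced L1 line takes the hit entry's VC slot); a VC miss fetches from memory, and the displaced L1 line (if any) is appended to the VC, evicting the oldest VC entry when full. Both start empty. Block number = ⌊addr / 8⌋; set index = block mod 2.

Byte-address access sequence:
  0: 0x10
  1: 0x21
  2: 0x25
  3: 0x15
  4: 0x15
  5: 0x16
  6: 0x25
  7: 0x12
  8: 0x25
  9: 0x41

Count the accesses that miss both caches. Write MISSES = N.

#0 0x10→b2/s0 MISS; vc=[]
#1 0x21→b4/s0 MISS; vc=[2]
#2 0x25→b4/s0 L1-HIT; vc=[2]
#3 0x15→b2/s0 VC-HIT; vc=[4]
#4 0x15→b2/s0 L1-HIT; vc=[4]
#5 0x16→b2/s0 L1-HIT; vc=[4]
#6 0x25→b4/s0 VC-HIT; vc=[2]
#7 0x12→b2/s0 VC-HIT; vc=[4]
#8 0x25→b4/s0 VC-HIT; vc=[2]
#9 0x41→b8/s0 MISS; vc=[2,4]

MISSES = 3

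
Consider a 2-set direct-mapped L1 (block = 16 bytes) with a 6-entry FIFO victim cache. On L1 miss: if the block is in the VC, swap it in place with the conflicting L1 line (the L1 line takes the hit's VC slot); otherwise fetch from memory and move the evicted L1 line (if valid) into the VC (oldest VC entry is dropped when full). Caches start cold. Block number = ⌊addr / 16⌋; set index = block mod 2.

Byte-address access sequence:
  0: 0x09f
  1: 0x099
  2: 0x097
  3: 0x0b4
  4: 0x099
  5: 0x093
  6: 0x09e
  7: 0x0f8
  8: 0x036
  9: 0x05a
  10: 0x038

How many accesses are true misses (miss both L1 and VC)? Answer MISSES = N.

#0 0x9f→b9/s1 MISS; vc=[]
#1 0x99→b9/s1 L1-HIT; vc=[]
#2 0x97→b9/s1 L1-HIT; vc=[]
#3 0xb4→b11/s1 MISS; vc=[9]
#4 0x99→b9/s1 VC-HIT; vc=[11]
#5 0x93→b9/s1 L1-HIT; vc=[11]
#6 0x9e→b9/s1 L1-HIT; vc=[11]
#7 0xf8→b15/s1 MISS; vc=[11,9]
#8 0x36→b3/s1 MISS; vc=[11,9,15]
#9 0x5a→b5/s1 MISS; vc=[11,9,15,3]
#10 0x38→b3/s1 VC-HIT; vc=[11,9,15,5]

MISSES = 5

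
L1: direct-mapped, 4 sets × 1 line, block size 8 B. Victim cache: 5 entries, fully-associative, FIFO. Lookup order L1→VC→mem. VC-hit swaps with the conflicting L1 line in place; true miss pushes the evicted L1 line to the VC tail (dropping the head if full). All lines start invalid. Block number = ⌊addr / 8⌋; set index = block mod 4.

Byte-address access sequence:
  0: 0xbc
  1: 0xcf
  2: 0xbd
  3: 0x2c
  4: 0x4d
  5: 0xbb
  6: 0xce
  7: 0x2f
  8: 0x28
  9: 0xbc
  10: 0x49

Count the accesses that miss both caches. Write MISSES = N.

MISSES = 4

0: 0xbc (blk 23, set 3) → MISS  vc=[]
1: 0xcf (blk 25, set 1) → MISS  vc=[]
2: 0xbd (blk 23, set 3) → L1-HIT  vc=[]
3: 0x2c (blk 5, set 1) → MISS  vc=[25]
4: 0x4d (blk 9, set 1) → MISS  vc=[25, 5]
5: 0xbb (blk 23, set 3) → L1-HIT  vc=[25, 5]
6: 0xce (blk 25, set 1) → VC-HIT  vc=[9, 5]
7: 0x2f (blk 5, set 1) → VC-HIT  vc=[9, 25]
8: 0x28 (blk 5, set 1) → L1-HIT  vc=[9, 25]
9: 0xbc (blk 23, set 3) → L1-HIT  vc=[9, 25]
10: 0x49 (blk 9, set 1) → VC-HIT  vc=[5, 25]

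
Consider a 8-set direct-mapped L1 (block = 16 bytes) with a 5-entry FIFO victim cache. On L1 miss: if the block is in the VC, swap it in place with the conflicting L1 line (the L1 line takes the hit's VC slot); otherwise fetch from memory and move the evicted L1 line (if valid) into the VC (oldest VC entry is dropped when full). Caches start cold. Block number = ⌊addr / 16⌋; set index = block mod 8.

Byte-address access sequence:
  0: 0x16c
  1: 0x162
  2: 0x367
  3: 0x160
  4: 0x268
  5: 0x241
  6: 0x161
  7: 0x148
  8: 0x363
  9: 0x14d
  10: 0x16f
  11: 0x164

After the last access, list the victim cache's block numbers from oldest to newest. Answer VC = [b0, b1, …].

VC = [54, 38, 36]

  [0] addr=0x16c blk=22 s=6: MISS | VC []
  [1] addr=0x162 blk=22 s=6: L1-HIT | VC []
  [2] addr=0x367 blk=54 s=6: MISS | VC [22]
  [3] addr=0x160 blk=22 s=6: VC-HIT | VC [54]
  [4] addr=0x268 blk=38 s=6: MISS | VC [54, 22]
  [5] addr=0x241 blk=36 s=4: MISS | VC [54, 22]
  [6] addr=0x161 blk=22 s=6: VC-HIT | VC [54, 38]
  [7] addr=0x148 blk=20 s=4: MISS | VC [54, 38, 36]
  [8] addr=0x363 blk=54 s=6: VC-HIT | VC [22, 38, 36]
  [9] addr=0x14d blk=20 s=4: L1-HIT | VC [22, 38, 36]
  [10] addr=0x16f blk=22 s=6: VC-HIT | VC [54, 38, 36]
  [11] addr=0x164 blk=22 s=6: L1-HIT | VC [54, 38, 36]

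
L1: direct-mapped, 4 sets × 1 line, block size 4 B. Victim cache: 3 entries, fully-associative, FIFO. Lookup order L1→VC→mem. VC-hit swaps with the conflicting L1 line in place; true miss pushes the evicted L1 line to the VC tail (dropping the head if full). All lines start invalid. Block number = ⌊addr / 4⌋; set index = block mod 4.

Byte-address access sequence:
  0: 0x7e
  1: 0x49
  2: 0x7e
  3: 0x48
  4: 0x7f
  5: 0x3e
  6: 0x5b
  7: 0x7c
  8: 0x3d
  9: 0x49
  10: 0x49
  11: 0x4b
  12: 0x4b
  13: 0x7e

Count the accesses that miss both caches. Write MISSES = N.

MISSES = 4

0: 0x7e (blk 31, set 3) → MISS  vc=[]
1: 0x49 (blk 18, set 2) → MISS  vc=[]
2: 0x7e (blk 31, set 3) → L1-HIT  vc=[]
3: 0x48 (blk 18, set 2) → L1-HIT  vc=[]
4: 0x7f (blk 31, set 3) → L1-HIT  vc=[]
5: 0x3e (blk 15, set 3) → MISS  vc=[31]
6: 0x5b (blk 22, set 2) → MISS  vc=[31, 18]
7: 0x7c (blk 31, set 3) → VC-HIT  vc=[15, 18]
8: 0x3d (blk 15, set 3) → VC-HIT  vc=[31, 18]
9: 0x49 (blk 18, set 2) → VC-HIT  vc=[31, 22]
10: 0x49 (blk 18, set 2) → L1-HIT  vc=[31, 22]
11: 0x4b (blk 18, set 2) → L1-HIT  vc=[31, 22]
12: 0x4b (blk 18, set 2) → L1-HIT  vc=[31, 22]
13: 0x7e (blk 31, set 3) → VC-HIT  vc=[15, 22]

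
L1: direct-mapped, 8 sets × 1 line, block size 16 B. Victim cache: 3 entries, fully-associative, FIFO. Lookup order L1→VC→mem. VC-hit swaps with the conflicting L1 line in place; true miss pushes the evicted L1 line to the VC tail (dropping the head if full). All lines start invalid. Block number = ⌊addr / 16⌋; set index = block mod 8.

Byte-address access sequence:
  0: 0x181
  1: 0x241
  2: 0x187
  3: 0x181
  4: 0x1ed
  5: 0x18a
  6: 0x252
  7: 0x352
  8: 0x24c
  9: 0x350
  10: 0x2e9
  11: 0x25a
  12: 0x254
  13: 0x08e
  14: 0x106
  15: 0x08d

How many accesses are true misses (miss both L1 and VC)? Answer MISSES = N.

MISSES = 8

0: 0x181 (blk 24, set 0) → MISS  vc=[]
1: 0x241 (blk 36, set 4) → MISS  vc=[]
2: 0x187 (blk 24, set 0) → L1-HIT  vc=[]
3: 0x181 (blk 24, set 0) → L1-HIT  vc=[]
4: 0x1ed (blk 30, set 6) → MISS  vc=[]
5: 0x18a (blk 24, set 0) → L1-HIT  vc=[]
6: 0x252 (blk 37, set 5) → MISS  vc=[]
7: 0x352 (blk 53, set 5) → MISS  vc=[37]
8: 0x24c (blk 36, set 4) → L1-HIT  vc=[37]
9: 0x350 (blk 53, set 5) → L1-HIT  vc=[37]
10: 0x2e9 (blk 46, set 6) → MISS  vc=[37, 30]
11: 0x25a (blk 37, set 5) → VC-HIT  vc=[53, 30]
12: 0x254 (blk 37, set 5) → L1-HIT  vc=[53, 30]
13: 0x8e (blk 8, set 0) → MISS  vc=[53, 30, 24]
14: 0x106 (blk 16, set 0) → MISS  vc=[30, 24, 8]
15: 0x8d (blk 8, set 0) → VC-HIT  vc=[30, 24, 16]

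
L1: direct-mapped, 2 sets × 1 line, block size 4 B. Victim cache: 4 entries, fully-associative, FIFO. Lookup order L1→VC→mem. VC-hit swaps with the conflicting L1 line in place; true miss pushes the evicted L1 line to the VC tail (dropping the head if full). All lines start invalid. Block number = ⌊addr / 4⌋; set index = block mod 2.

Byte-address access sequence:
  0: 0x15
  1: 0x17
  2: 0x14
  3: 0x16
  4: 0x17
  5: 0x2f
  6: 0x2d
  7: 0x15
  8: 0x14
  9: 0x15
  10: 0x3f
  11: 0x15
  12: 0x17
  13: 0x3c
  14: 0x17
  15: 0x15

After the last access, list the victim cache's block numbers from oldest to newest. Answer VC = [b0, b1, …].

VC = [11, 15]

  [0] addr=0x15 blk=5 s=1: MISS | VC []
  [1] addr=0x17 blk=5 s=1: L1-HIT | VC []
  [2] addr=0x14 blk=5 s=1: L1-HIT | VC []
  [3] addr=0x16 blk=5 s=1: L1-HIT | VC []
  [4] addr=0x17 blk=5 s=1: L1-HIT | VC []
  [5] addr=0x2f blk=11 s=1: MISS | VC [5]
  [6] addr=0x2d blk=11 s=1: L1-HIT | VC [5]
  [7] addr=0x15 blk=5 s=1: VC-HIT | VC [11]
  [8] addr=0x14 blk=5 s=1: L1-HIT | VC [11]
  [9] addr=0x15 blk=5 s=1: L1-HIT | VC [11]
  [10] addr=0x3f blk=15 s=1: MISS | VC [11, 5]
  [11] addr=0x15 blk=5 s=1: VC-HIT | VC [11, 15]
  [12] addr=0x17 blk=5 s=1: L1-HIT | VC [11, 15]
  [13] addr=0x3c blk=15 s=1: VC-HIT | VC [11, 5]
  [14] addr=0x17 blk=5 s=1: VC-HIT | VC [11, 15]
  [15] addr=0x15 blk=5 s=1: L1-HIT | VC [11, 15]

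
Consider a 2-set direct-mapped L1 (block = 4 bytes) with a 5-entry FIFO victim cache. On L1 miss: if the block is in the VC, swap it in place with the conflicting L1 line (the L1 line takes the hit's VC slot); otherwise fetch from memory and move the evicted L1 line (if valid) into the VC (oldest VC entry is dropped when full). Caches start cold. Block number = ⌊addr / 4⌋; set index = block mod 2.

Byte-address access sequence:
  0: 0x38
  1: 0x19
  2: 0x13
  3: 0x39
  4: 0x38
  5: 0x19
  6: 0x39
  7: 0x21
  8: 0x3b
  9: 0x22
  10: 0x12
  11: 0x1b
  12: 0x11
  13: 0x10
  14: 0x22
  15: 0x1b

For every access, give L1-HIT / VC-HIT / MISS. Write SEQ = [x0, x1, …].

  [0] addr=0x38 blk=14 s=0: MISS | VC []
  [1] addr=0x19 blk=6 s=0: MISS | VC [14]
  [2] addr=0x13 blk=4 s=0: MISS | VC [14, 6]
  [3] addr=0x39 blk=14 s=0: VC-HIT | VC [4, 6]
  [4] addr=0x38 blk=14 s=0: L1-HIT | VC [4, 6]
  [5] addr=0x19 blk=6 s=0: VC-HIT | VC [4, 14]
  [6] addr=0x39 blk=14 s=0: VC-HIT | VC [4, 6]
  [7] addr=0x21 blk=8 s=0: MISS | VC [4, 6, 14]
  [8] addr=0x3b blk=14 s=0: VC-HIT | VC [4, 6, 8]
  [9] addr=0x22 blk=8 s=0: VC-HIT | VC [4, 6, 14]
  [10] addr=0x12 blk=4 s=0: VC-HIT | VC [8, 6, 14]
  [11] addr=0x1b blk=6 s=0: VC-HIT | VC [8, 4, 14]
  [12] addr=0x11 blk=4 s=0: VC-HIT | VC [8, 6, 14]
  [13] addr=0x10 blk=4 s=0: L1-HIT | VC [8, 6, 14]
  [14] addr=0x22 blk=8 s=0: VC-HIT | VC [4, 6, 14]
  [15] addr=0x1b blk=6 s=0: VC-HIT | VC [4, 8, 14]

SEQ = [MISS, MISS, MISS, VC-HIT, L1-HIT, VC-HIT, VC-HIT, MISS, VC-HIT, VC-HIT, VC-HIT, VC-HIT, VC-HIT, L1-HIT, VC-HIT, VC-HIT]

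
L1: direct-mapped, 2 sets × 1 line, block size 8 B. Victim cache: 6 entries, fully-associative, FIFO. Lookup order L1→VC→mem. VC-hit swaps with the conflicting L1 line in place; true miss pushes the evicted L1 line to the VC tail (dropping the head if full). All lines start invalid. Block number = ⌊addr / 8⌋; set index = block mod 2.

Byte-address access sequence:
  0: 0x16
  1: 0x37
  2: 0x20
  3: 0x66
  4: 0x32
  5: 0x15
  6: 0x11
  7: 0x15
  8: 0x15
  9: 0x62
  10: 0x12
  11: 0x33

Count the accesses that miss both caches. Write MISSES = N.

MISSES = 4

0: 0x16 (blk 2, set 0) → MISS  vc=[]
1: 0x37 (blk 6, set 0) → MISS  vc=[2]
2: 0x20 (blk 4, set 0) → MISS  vc=[2, 6]
3: 0x66 (blk 12, set 0) → MISS  vc=[2, 6, 4]
4: 0x32 (blk 6, set 0) → VC-HIT  vc=[2, 12, 4]
5: 0x15 (blk 2, set 0) → VC-HIT  vc=[6, 12, 4]
6: 0x11 (blk 2, set 0) → L1-HIT  vc=[6, 12, 4]
7: 0x15 (blk 2, set 0) → L1-HIT  vc=[6, 12, 4]
8: 0x15 (blk 2, set 0) → L1-HIT  vc=[6, 12, 4]
9: 0x62 (blk 12, set 0) → VC-HIT  vc=[6, 2, 4]
10: 0x12 (blk 2, set 0) → VC-HIT  vc=[6, 12, 4]
11: 0x33 (blk 6, set 0) → VC-HIT  vc=[2, 12, 4]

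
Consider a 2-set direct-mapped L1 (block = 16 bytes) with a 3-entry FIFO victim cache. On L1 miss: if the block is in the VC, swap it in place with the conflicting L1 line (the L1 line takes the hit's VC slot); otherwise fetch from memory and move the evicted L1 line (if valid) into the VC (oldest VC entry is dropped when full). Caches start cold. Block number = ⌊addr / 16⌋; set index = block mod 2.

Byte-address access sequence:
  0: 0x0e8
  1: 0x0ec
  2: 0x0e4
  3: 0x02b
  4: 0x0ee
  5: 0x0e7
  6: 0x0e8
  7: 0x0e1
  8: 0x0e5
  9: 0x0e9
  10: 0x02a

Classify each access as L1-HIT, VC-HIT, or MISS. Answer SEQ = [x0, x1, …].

SEQ = [MISS, L1-HIT, L1-HIT, MISS, VC-HIT, L1-HIT, L1-HIT, L1-HIT, L1-HIT, L1-HIT, VC-HIT]

#0 0xe8→b14/s0 MISS; vc=[]
#1 0xec→b14/s0 L1-HIT; vc=[]
#2 0xe4→b14/s0 L1-HIT; vc=[]
#3 0x2b→b2/s0 MISS; vc=[14]
#4 0xee→b14/s0 VC-HIT; vc=[2]
#5 0xe7→b14/s0 L1-HIT; vc=[2]
#6 0xe8→b14/s0 L1-HIT; vc=[2]
#7 0xe1→b14/s0 L1-HIT; vc=[2]
#8 0xe5→b14/s0 L1-HIT; vc=[2]
#9 0xe9→b14/s0 L1-HIT; vc=[2]
#10 0x2a→b2/s0 VC-HIT; vc=[14]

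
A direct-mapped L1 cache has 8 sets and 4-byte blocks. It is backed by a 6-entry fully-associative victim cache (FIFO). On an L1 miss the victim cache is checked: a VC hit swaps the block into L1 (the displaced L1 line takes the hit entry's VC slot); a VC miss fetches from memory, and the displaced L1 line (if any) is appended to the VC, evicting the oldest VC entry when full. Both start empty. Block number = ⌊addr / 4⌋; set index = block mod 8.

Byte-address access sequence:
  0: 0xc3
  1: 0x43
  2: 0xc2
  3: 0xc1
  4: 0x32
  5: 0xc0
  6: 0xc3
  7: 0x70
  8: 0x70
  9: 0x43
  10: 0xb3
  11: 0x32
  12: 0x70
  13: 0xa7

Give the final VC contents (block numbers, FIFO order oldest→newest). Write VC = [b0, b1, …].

#0 0xc3→b48/s0 MISS; vc=[]
#1 0x43→b16/s0 MISS; vc=[48]
#2 0xc2→b48/s0 VC-HIT; vc=[16]
#3 0xc1→b48/s0 L1-HIT; vc=[16]
#4 0x32→b12/s4 MISS; vc=[16]
#5 0xc0→b48/s0 L1-HIT; vc=[16]
#6 0xc3→b48/s0 L1-HIT; vc=[16]
#7 0x70→b28/s4 MISS; vc=[16,12]
#8 0x70→b28/s4 L1-HIT; vc=[16,12]
#9 0x43→b16/s0 VC-HIT; vc=[48,12]
#10 0xb3→b44/s4 MISS; vc=[48,12,28]
#11 0x32→b12/s4 VC-HIT; vc=[48,44,28]
#12 0x70→b28/s4 VC-HIT; vc=[48,44,12]
#13 0xa7→b41/s1 MISS; vc=[48,44,12]

VC = [48, 44, 12]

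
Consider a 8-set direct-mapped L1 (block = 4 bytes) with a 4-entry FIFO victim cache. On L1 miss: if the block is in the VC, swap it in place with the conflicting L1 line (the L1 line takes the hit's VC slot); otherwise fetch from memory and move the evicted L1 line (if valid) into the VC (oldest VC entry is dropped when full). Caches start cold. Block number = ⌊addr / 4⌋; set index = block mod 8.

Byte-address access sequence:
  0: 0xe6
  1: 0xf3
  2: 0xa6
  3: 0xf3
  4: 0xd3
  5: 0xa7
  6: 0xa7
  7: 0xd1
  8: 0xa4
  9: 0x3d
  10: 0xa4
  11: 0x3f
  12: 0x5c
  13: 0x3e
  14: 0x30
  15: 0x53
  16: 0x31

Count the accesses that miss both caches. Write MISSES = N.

0: 0xe6 (blk 57, set 1) → MISS  vc=[]
1: 0xf3 (blk 60, set 4) → MISS  vc=[]
2: 0xa6 (blk 41, set 1) → MISS  vc=[57]
3: 0xf3 (blk 60, set 4) → L1-HIT  vc=[57]
4: 0xd3 (blk 52, set 4) → MISS  vc=[57, 60]
5: 0xa7 (blk 41, set 1) → L1-HIT  vc=[57, 60]
6: 0xa7 (blk 41, set 1) → L1-HIT  vc=[57, 60]
7: 0xd1 (blk 52, set 4) → L1-HIT  vc=[57, 60]
8: 0xa4 (blk 41, set 1) → L1-HIT  vc=[57, 60]
9: 0x3d (blk 15, set 7) → MISS  vc=[57, 60]
10: 0xa4 (blk 41, set 1) → L1-HIT  vc=[57, 60]
11: 0x3f (blk 15, set 7) → L1-HIT  vc=[57, 60]
12: 0x5c (blk 23, set 7) → MISS  vc=[57, 60, 15]
13: 0x3e (blk 15, set 7) → VC-HIT  vc=[57, 60, 23]
14: 0x30 (blk 12, set 4) → MISS  vc=[57, 60, 23, 52]
15: 0x53 (blk 20, set 4) → MISS  vc=[60, 23, 52, 12]
16: 0x31 (blk 12, set 4) → VC-HIT  vc=[60, 23, 52, 20]

MISSES = 8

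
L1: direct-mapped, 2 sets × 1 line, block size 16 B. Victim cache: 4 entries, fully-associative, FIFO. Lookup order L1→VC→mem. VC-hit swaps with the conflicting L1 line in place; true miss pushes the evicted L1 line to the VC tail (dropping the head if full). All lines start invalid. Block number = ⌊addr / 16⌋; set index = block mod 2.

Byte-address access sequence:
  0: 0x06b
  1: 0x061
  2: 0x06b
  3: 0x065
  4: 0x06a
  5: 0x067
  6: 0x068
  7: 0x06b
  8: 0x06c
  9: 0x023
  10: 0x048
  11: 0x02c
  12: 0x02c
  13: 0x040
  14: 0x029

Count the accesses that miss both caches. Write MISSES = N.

#0 0x6b→b6/s0 MISS; vc=[]
#1 0x61→b6/s0 L1-HIT; vc=[]
#2 0x6b→b6/s0 L1-HIT; vc=[]
#3 0x65→b6/s0 L1-HIT; vc=[]
#4 0x6a→b6/s0 L1-HIT; vc=[]
#5 0x67→b6/s0 L1-HIT; vc=[]
#6 0x68→b6/s0 L1-HIT; vc=[]
#7 0x6b→b6/s0 L1-HIT; vc=[]
#8 0x6c→b6/s0 L1-HIT; vc=[]
#9 0x23→b2/s0 MISS; vc=[6]
#10 0x48→b4/s0 MISS; vc=[6,2]
#11 0x2c→b2/s0 VC-HIT; vc=[6,4]
#12 0x2c→b2/s0 L1-HIT; vc=[6,4]
#13 0x40→b4/s0 VC-HIT; vc=[6,2]
#14 0x29→b2/s0 VC-HIT; vc=[6,4]

MISSES = 3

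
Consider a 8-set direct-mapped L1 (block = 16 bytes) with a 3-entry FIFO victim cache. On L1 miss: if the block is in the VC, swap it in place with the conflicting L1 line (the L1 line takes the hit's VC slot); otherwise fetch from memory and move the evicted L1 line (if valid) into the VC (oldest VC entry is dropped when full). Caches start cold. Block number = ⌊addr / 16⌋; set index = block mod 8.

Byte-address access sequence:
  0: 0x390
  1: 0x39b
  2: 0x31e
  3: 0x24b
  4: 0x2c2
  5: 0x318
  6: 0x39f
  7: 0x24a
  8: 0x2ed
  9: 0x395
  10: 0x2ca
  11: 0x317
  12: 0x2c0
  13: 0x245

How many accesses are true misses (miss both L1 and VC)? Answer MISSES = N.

0: 0x390 (blk 57, set 1) → MISS  vc=[]
1: 0x39b (blk 57, set 1) → L1-HIT  vc=[]
2: 0x31e (blk 49, set 1) → MISS  vc=[57]
3: 0x24b (blk 36, set 4) → MISS  vc=[57]
4: 0x2c2 (blk 44, set 4) → MISS  vc=[57, 36]
5: 0x318 (blk 49, set 1) → L1-HIT  vc=[57, 36]
6: 0x39f (blk 57, set 1) → VC-HIT  vc=[49, 36]
7: 0x24a (blk 36, set 4) → VC-HIT  vc=[49, 44]
8: 0x2ed (blk 46, set 6) → MISS  vc=[49, 44]
9: 0x395 (blk 57, set 1) → L1-HIT  vc=[49, 44]
10: 0x2ca (blk 44, set 4) → VC-HIT  vc=[49, 36]
11: 0x317 (blk 49, set 1) → VC-HIT  vc=[57, 36]
12: 0x2c0 (blk 44, set 4) → L1-HIT  vc=[57, 36]
13: 0x245 (blk 36, set 4) → VC-HIT  vc=[57, 44]

MISSES = 5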